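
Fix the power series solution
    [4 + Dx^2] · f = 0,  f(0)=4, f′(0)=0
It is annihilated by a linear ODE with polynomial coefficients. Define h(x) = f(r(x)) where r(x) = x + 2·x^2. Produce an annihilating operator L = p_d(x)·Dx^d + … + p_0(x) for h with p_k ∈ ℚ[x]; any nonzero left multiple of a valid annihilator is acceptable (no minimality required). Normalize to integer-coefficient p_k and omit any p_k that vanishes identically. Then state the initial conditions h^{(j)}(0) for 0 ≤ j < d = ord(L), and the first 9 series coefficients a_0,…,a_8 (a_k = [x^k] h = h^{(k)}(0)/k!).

L = (4 + 48·x + 192·x^2 + 256·x^3) - 4·Dx + (1 + 4·x)·Dx^2  (order 2).
h: a_k = 4, 0, -8, -32, -88/3, 64/3, 2864/45, 1216/15, 6728/315, …
ICs: h(0) = 4, h′(0) = 0.

f: a_k = 4, 0, -8, 0, 8/3, 0, -16/45, 0, 8/315, …
f∘r: x↦r, Dx↦Dx/r' in L_f ⇒ L₀.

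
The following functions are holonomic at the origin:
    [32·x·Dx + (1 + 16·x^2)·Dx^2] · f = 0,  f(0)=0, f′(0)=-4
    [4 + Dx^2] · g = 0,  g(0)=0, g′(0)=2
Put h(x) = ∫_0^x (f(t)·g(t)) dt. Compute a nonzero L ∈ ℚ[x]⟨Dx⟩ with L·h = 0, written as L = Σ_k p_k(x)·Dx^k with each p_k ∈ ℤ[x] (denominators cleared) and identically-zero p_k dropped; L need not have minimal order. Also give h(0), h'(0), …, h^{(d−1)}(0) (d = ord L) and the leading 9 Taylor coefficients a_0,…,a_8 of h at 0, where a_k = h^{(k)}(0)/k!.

f: a_k = 0, -4, 0, 64/3, 0, -1024/5, 0, 16384/7, 0, …
g: a_k = 0, 2, 0, -4/3, 0, 4/15, 0, -8/315, 0, …
L₀ := L_f ⊗_s L_g (sym. prod.), ord ≤ 4.
h=∫h₀ ⇒ L = L₀·Dx.
L = (1360 + 60416·x^2 + 106496·x^4 + 262144·x^6 + 1048576·x^8)·Dx + (2304·x + 45056·x^3 + 196608·x^5 + 1048576·x^7)·Dx^2 + (360 + 15872·x^2 + 36864·x^4 + 131072·x^6 + 524288·x^8)·Dx^3 + (576·x + 11264·x^3 + 49152·x^5 + 262144·x^7)·Dx^4 + (5 + 192·x^2 + 2560·x^4 + 16384·x^6 + 65536·x^8)·Dx^5  (order 5).
h: a_k = 0, 0, 0, -8/3, 0, 48/5, 0, -3952/63, 0, …
ICs: h(0) = 0, h′(0) = 0, h′′(0) = 0, h′′′(0) = -16, h′′′′(0) = 0.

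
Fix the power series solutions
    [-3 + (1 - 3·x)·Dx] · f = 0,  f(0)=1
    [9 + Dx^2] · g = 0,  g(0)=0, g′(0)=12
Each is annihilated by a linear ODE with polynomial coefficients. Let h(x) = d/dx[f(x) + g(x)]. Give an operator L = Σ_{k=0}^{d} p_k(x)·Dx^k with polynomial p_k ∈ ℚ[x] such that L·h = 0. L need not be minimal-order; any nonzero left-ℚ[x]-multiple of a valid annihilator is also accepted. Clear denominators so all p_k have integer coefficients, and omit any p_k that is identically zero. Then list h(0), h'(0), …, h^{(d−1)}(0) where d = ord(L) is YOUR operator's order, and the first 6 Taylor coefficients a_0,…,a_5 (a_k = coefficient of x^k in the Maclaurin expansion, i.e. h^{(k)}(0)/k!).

L = (702 - 324·x + 486·x^2) + (-63 + 243·x - 243·x^2 + 243·x^3)·Dx + (78 - 36·x + 54·x^2)·Dx^2 + (-7 + 27·x - 27·x^2 + 27·x^3)·Dx^3  (order 3).
h: a_k = 15, 18, 27, 324, 2511/2, 4374, …
ICs: h(0) = 15, h′(0) = 18, h′′(0) = 54.

f: a_k = 1, 3, 9, 27, 81, 243, …
g: a_k = 0, 12, 0, -18, 0, 81/10, …
L₀ := lclm(L_f,L_g); ord L₀ ≤ 1+2.
h₀' ⇒ L via d/dx closure of L₀.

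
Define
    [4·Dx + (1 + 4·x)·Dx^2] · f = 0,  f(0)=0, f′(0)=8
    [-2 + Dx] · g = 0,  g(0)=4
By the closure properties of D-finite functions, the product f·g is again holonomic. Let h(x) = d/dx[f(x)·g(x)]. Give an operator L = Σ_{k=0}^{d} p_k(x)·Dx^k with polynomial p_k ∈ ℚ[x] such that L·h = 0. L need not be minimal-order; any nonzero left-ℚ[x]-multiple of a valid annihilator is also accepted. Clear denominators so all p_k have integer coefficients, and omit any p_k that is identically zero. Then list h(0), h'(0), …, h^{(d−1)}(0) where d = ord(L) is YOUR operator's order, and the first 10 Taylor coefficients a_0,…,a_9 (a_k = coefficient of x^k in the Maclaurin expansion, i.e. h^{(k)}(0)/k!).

f: a_k = 0, 8, -16, 128/3, -128, 2048/5, -4096/3, 32768/7, -16384, 524288/9, …
g: a_k = 4, 8, 8, 16/3, 8/3, 16/15, 16/45, 32/315, 8/315, 16/2835, …
f·g: L₀ = L_f ⊗_s L_g, ord ≤ 2·1.
h₀' ⇒ L via d/dx closure of L₀.
L = (20 - 32·x + 64·x^2) + (-8 + 16·x - 64·x^2)·Dx + (-1 + 16·x^2)·Dx^2  (order 2).
h: a_k = 32, 0, 320, -1024, 13376/3, -54272/3, 3306112/45, -13365248/45, 25152448/21, -13669758976/2835, …
ICs: h(0) = 32, h′(0) = 0.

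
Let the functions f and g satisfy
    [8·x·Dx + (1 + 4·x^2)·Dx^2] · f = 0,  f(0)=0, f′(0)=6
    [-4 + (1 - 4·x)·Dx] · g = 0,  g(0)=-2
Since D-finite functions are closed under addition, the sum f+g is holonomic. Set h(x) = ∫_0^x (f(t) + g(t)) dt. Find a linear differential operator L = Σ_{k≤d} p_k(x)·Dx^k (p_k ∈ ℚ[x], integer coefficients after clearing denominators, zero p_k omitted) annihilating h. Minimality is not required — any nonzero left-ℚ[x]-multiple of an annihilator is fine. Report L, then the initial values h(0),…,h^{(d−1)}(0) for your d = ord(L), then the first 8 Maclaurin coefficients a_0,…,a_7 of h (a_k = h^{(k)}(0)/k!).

f: a_k = 0, 6, 0, -8, 0, 96/5, 0, -384/7, …
g: a_k = -2, -8, -32, -128, -512, -2048, -8192, -32768, …
Sum ⇒ L₀ = lclm(L_f,L_g) in ℚ(x)⟨Dx⟩.
∫: right-multiply L₀ by Dx.
L = (8 - 128·x - 96·x^2)·Dx^2 + (-13 + 8·x - 100·x^2 - 96·x^3)·Dx^3 + (1 - 3·x - 12·x^3 - 16·x^4)·Dx^4  (order 4).
h: a_k = 0, -2, -1, -32/3, -34, -512/5, -5072/15, -8192/7, …
ICs: h(0) = 0, h′(0) = -2, h′′(0) = -2, h′′′(0) = -64.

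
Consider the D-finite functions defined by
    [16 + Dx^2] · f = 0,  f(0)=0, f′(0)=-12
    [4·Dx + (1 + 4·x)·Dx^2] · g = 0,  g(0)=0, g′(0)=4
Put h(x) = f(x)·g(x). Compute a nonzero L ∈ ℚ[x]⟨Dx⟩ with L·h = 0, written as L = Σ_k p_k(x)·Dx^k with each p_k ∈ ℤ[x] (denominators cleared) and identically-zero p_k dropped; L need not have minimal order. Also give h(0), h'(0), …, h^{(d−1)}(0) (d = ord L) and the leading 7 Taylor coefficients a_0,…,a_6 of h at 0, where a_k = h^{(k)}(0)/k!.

f: a_k = 0, -12, 0, 32, 0, -128/5, 0, …
g: a_k = 0, 4, -8, 64/3, -64, 1024/5, -2048/3, …
Product ⇒ symmetric product L₀, ord ≤ 4.
L = (-768 + 6144·x + 77824·x^2 + 262144·x^3 + 262144·x^4) + (256 + 5120·x + 24576·x^2 + 32768·x^3)·Dx + (1280·x + 10752·x^2 + 32768·x^3 + 32768·x^4)·Dx^2 + (16 + 320·x + 1536·x^2 + 2048·x^3)·Dx^3 + (3 + 56·x + 368·x^2 + 1024·x^3 + 1024·x^4)·Dx^4  (order 4).
h: a_k = 0, 0, -48, 96, -128, 512, -5632/3, …
ICs: h(0) = 0, h′(0) = 0, h′′(0) = -96, h′′′(0) = 576.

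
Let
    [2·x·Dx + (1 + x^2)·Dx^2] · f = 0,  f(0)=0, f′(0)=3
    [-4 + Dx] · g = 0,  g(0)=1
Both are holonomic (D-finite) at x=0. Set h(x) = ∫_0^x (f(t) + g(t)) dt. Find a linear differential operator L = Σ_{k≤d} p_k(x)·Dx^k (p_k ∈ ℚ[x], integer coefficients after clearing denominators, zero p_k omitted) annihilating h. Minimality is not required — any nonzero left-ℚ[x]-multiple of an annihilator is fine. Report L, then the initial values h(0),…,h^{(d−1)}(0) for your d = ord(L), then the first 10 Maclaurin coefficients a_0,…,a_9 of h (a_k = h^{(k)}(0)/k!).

f: a_k = 0, 3, 0, -1, 0, 3/5, 0, -3/7, 0, 1/3, …
g: a_k = 1, 4, 8, 32/3, 32/3, 128/15, 256/45, 1024/315, 512/315, 2048/2835, …
Sum ⇒ L₀ = lclm(L_f,L_g) in ℚ(x)⟨Dx⟩.
h=∫h₀ ⇒ L = L₀·Dx.
L = (4 - 16·x - 12·x^2 - 16·x^3)·Dx^2 + (-9 - 13·x^2 - 8·x^4)·Dx^3 + (2 + x + 4·x^2 + x^3 + 2·x^4)·Dx^4  (order 4).
h: a_k = 0, 1, 7/2, 8/3, 29/12, 32/15, 137/90, 256/315, 127/360, 512/2835, …
ICs: h(0) = 0, h′(0) = 1, h′′(0) = 7, h′′′(0) = 16.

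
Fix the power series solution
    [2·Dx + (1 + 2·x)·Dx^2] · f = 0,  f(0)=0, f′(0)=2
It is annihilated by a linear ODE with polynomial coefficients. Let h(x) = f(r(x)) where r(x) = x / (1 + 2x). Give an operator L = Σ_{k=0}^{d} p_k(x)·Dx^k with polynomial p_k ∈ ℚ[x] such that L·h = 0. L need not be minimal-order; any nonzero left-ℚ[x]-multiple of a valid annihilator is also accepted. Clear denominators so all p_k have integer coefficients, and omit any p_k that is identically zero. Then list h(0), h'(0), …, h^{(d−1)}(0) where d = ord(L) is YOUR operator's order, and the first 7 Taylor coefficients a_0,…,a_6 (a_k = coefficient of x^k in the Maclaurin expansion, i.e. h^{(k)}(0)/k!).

L = (6 + 16·x)·Dx + (1 + 6·x + 8·x^2)·Dx^2  (order 2).
h: a_k = 0, 2, -6, 56/3, -60, 992/5, -672, …
ICs: h(0) = 0, h′(0) = 2.

f: a_k = 0, 2, -2, 8/3, -4, 32/5, -32/3, …
Change of var in L_f (x↦r) gives L₀.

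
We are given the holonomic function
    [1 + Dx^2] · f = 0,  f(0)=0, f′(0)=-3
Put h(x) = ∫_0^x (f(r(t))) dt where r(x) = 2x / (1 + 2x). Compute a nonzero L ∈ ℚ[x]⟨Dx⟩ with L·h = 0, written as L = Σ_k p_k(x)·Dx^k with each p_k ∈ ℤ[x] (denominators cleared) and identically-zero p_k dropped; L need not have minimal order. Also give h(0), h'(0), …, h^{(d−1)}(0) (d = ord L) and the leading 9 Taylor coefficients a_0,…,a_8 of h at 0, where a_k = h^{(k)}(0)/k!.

f: a_k = 0, -3, 0, 1/2, 0, -1/40, 0, 1/1680, 0, …
Substitute x→r, Dx→(1/r')Dx; clear ⇒ L₀.
h=∫₀ˣh₀: take L = L₀·Dx.
L = 4·Dx + (4 + 24·x + 48·x^2 + 32·x^3)·Dx^2 + (1 + 8·x + 24·x^2 + 32·x^3 + 16·x^4)·Dx^3  (order 3).
h: a_k = 0, 0, -3, 4, -5, 24/5, -2/15, -120/7, 6931/105, …
ICs: h(0) = 0, h′(0) = 0, h′′(0) = -6.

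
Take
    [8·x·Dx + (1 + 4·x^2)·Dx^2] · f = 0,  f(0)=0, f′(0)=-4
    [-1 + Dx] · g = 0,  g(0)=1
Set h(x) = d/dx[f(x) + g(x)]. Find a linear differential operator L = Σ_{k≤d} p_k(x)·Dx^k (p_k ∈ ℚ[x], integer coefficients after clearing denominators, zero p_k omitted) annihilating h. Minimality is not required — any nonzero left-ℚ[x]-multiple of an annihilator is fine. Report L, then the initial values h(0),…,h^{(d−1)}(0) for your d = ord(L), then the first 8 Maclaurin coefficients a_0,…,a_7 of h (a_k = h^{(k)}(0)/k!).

f: a_k = 0, -4, 0, 16/3, 0, -64/5, 0, 256/7, …
g: a_k = 1, 1, 1/2, 1/6, 1/24, 1/120, 1/720, 1/5040, …
L₀ := lclm(L_f,L_g); ord L₀ ≤ 2+1.
h=h₀': d/dx-closure on L₀ ⇒ L.
L = (8 - 8·x - 96·x^2 - 32·x^3) + (-9 + 88·x^2 - 16·x^4)·Dx + (1 + 8·x + 8·x^2 + 32·x^3 + 16·x^4)·Dx^2  (order 2).
h: a_k = -3, 1, 33/2, 1/6, -1535/24, 1/120, 184321/720, 1/5040, …
ICs: h(0) = -3, h′(0) = 1.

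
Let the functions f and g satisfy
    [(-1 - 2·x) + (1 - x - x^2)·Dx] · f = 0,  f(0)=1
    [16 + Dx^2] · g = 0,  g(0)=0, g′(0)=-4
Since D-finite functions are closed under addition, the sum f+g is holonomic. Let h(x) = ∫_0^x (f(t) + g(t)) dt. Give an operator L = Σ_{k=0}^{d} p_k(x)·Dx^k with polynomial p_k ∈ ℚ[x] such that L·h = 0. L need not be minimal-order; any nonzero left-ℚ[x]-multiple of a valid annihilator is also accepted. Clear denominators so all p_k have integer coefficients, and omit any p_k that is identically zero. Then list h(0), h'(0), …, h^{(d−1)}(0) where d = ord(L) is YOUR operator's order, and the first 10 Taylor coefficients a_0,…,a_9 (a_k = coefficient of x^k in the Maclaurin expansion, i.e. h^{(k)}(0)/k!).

f: a_k = 1, 1, 2, 3, 5, 8, 13, 21, 34, 55, …
g: a_k = 0, -4, 0, 32/3, 0, -128/15, 0, 1024/315, 0, -2048/2835, …
f+g: L₀ = lclm(L_f,L_g), ord ≤ 1+2.
h=∫h₀ ⇒ L = L₀·Dx.
L = (272 + 384·x - 352·x^2 + 192·x^3 + 640·x^4 + 256·x^5)·Dx + (-160 + 368·x + 32·x^2 - 544·x^3 + 48·x^4 + 384·x^5 + 128·x^6)·Dx^2 + (17 + 24·x - 22·x^2 + 12·x^3 + 40·x^4 + 16·x^5)·Dx^3 + (-10 + 23·x + 2·x^2 - 34·x^3 + 3·x^4 + 24·x^5 + 8·x^6)·Dx^4  (order 4).
h: a_k = 0, 1, -3/2, 2/3, 41/12, 1, -4/45, 13/7, 7639/2520, 34/9, …
ICs: h(0) = 0, h′(0) = 1, h′′(0) = -3, h′′′(0) = 4.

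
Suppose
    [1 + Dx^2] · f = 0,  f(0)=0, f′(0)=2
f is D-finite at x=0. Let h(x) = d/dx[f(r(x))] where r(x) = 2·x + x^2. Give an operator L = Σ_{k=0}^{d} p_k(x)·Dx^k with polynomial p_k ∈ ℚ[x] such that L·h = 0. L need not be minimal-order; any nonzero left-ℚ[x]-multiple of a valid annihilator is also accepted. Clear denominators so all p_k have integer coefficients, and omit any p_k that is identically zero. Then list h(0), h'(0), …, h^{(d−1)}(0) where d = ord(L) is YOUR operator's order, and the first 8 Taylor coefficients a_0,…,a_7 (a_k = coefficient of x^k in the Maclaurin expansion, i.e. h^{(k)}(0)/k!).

f: a_k = 0, 2, 0, -1/3, 0, 1/60, 0, -1/2520, …
Change of var in L_f (x↦r) gives L₀.
h=h₀': d/dx-closure on L₀ ⇒ L.
L = (7 + 16·x + 24·x^2 + 16·x^3 + 4·x^4) + (-3 - 3·x)·Dx + (1 + 2·x + x^2)·Dx^2  (order 2).
h: a_k = 4, 4, -8, -16, -22/3, 6, 404/45, 176/45, …
ICs: h(0) = 4, h′(0) = 4.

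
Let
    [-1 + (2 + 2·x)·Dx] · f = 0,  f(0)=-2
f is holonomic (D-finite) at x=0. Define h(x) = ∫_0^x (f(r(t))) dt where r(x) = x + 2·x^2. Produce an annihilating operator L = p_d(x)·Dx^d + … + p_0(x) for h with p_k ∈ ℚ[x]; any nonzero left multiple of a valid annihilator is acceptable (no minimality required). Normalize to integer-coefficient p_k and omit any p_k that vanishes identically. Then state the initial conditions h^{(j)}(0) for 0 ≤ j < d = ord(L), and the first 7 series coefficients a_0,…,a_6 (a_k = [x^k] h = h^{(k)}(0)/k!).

L = (-1 - 4·x)·Dx + (2 + 2·x + 4·x^2)·Dx^2  (order 2).
h: a_k = 0, -2, -1/2, -7/12, 7/32, 21/320, -119/768, …
ICs: h(0) = 0, h′(0) = -2.

f: a_k = -2, -1, 1/4, -1/8, 5/64, -7/128, 21/512, …
f∘r: x↦r, Dx↦Dx/r' in L_f ⇒ L₀.
Integrate: L := L₀·Dx.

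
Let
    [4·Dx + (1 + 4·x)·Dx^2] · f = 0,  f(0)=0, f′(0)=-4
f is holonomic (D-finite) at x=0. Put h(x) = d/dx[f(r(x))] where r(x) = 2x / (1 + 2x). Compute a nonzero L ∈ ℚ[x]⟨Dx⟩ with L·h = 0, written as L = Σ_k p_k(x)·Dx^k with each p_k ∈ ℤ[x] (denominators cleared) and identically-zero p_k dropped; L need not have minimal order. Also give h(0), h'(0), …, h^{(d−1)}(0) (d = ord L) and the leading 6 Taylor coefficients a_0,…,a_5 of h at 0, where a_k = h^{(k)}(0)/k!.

L = (12 + 40·x) + (1 + 12·x + 20·x^2)·Dx  (order 1).
h: a_k = -8, 96, -992, 9984, -99968, 999936, …
ICs: h(0) = -8.

f: a_k = 0, -4, 8, -64/3, 64, -1024/5, …
L₀ from L_f via x↦r, Dx↦r'^{-1}Dx.
Differentiate: ansatz ord ≤ ord L₀ ⇒ L.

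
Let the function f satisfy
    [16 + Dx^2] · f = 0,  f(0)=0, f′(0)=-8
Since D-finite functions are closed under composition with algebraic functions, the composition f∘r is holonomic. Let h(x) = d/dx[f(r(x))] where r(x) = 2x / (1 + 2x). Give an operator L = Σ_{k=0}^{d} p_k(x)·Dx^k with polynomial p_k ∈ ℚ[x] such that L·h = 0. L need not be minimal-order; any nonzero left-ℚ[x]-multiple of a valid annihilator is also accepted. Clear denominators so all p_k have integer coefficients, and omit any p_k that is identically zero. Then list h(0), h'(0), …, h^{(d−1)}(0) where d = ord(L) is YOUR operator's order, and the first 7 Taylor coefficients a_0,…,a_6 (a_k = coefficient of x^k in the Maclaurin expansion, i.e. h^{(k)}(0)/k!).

L = (88 + 96·x + 96·x^2) + (12 + 72·x + 144·x^2 + 96·x^3)·Dx + (1 + 8·x + 24·x^2 + 32·x^3 + 16·x^4)·Dx^2  (order 2).
h: a_k = -16, 64, 320, -3584, 49408/3, -46080, 2520064/45, …
ICs: h(0) = -16, h′(0) = 64.

f: a_k = 0, -8, 0, 64/3, 0, -256/15, 0, …
h₀=f(r): pull back L_f along r ⇒ L₀.
Differentiate: ansatz ord ≤ ord L₀ ⇒ L.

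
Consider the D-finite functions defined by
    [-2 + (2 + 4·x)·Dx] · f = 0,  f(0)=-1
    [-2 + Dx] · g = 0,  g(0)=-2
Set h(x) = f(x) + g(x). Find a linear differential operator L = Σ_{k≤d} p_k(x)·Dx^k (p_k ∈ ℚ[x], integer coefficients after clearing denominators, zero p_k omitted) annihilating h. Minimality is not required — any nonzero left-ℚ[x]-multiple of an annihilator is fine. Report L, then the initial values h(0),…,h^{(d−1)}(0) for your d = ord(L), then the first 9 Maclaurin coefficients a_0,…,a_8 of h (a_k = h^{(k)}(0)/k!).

L = (6 + 8·x) + (-5 - 16·x - 16·x^2)·Dx + (1 + 6·x + 8·x^2)·Dx^2  (order 2).
h: a_k = -3, -5, -7/2, -19/6, -17/24, -169/120, 817/720, -10651/5040, 134623/40320, …
ICs: h(0) = -3, h′(0) = -5.

f: a_k = -1, -1, 1/2, -1/2, 5/8, -7/8, 21/16, -33/16, 429/128, …
g: a_k = -2, -4, -4, -8/3, -4/3, -8/15, -8/45, -16/315, -4/315, …
h₀=f+g: left-lcm gives L₀, ord ≤ 2.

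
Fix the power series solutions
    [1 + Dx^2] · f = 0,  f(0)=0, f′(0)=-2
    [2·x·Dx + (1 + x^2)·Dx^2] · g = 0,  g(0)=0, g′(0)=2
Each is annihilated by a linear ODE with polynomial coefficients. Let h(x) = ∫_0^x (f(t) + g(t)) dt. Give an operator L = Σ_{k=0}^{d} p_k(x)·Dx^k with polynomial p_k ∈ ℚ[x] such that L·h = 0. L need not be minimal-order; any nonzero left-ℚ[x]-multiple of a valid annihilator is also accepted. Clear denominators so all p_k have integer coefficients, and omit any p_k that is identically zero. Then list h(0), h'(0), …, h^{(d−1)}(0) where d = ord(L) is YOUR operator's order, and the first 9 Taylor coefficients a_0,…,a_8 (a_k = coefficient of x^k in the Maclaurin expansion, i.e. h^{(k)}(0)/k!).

L = (-22·x + 28·x^3 + 2·x^5)·Dx^2 + (-1 + 7·x^2 + 9·x^4 + x^6)·Dx^3 + (-22·x + 28·x^3 + 2·x^5)·Dx^4 + (-1 + 7·x^2 + 9·x^4 + x^6)·Dx^5  (order 5).
h: a_k = 0, 0, 0, 0, -1/12, 0, 23/360, 0, -719/20160, …
ICs: h(0) = 0, h′(0) = 0, h′′(0) = 0, h′′′(0) = 0, h′′′′(0) = -2.

f: a_k = 0, -2, 0, 1/3, 0, -1/60, 0, 1/2520, 0, …
g: a_k = 0, 2, 0, -2/3, 0, 2/5, 0, -2/7, 0, …
L₀ := lclm(L_f,L_g); ord L₀ ≤ 2+2.
Integrate: L := L₀·Dx.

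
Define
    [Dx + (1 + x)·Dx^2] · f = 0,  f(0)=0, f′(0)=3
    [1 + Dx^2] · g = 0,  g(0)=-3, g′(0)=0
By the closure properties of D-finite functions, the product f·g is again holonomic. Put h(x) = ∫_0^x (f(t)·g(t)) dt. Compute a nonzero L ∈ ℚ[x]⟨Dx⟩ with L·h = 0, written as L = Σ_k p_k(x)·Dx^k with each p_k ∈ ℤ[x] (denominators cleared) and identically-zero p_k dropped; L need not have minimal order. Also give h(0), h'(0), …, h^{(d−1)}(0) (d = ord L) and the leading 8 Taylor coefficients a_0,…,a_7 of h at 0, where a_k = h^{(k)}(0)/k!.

f: a_k = 0, 3, -3/2, 1, -3/4, 3/5, -1/2, 3/7, …
g: a_k = -3, 0, 3/2, 0, -1/8, 0, 1/240, 0, …
L₀ := L_f ⊗_s L_g (sym. prod.), ord ≤ 4.
h=∫₀ˣh₀: take L = L₀·Dx.
L = (-3 + 6·x + 19·x^2 + 16·x^3 + 4·x^4)·Dx + (4 + 20·x + 24·x^2 + 8·x^3)·Dx^2 + (20·x + 42·x^2 + 32·x^3 + 8·x^4)·Dx^3 + (4 + 20·x + 24·x^2 + 8·x^3)·Dx^4 + (3 + 14·x + 23·x^2 + 16·x^3 + 4·x^4)·Dx^5  (order 5).
h: a_k = 0, 0, -9/2, 3/2, 3/8, 0, -9/80, 9/112, …
ICs: h(0) = 0, h′(0) = 0, h′′(0) = -9, h′′′(0) = 9, h′′′′(0) = 9.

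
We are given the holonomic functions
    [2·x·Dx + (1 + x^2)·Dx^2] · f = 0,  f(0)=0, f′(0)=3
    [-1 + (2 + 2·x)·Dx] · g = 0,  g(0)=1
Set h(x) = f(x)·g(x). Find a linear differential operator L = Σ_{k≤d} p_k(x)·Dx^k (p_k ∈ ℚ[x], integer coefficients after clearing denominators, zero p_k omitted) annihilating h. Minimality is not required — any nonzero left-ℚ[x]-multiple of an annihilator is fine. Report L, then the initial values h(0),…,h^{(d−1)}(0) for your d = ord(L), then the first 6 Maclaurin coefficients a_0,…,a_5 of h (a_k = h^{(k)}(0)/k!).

f: a_k = 0, 3, 0, -1, 0, 3/5, …
g: a_k = 1, 1/2, -1/8, 1/16, -5/128, 7/256, …
L₀ := L_f ⊗_s L_g (sym. prod.), ord ≤ 2.
L = (3 - 4·x - x^2) + (-4 + 4·x + 12·x^2 + 4·x^3)·Dx + (4 + 8·x + 8·x^2 + 8·x^3 + 4·x^4)·Dx^2  (order 2).
h: a_k = 0, 3, 3/2, -11/8, -5/16, 389/640, …
ICs: h(0) = 0, h′(0) = 3.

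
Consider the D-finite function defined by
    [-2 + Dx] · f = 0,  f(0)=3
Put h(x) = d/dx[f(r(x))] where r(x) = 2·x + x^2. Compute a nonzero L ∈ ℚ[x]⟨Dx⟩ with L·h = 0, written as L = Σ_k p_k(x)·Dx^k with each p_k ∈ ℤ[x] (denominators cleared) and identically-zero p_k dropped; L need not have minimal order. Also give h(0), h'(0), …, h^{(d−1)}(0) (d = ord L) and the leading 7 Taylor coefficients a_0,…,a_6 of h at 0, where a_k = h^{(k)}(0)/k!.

L = (5 + 8·x + 4·x^2) + (-1 - x)·Dx  (order 1).
h: a_k = 12, 60, 168, 344, 568, 3992/5, 2960/3, …
ICs: h(0) = 12.

f: a_k = 3, 6, 6, 4, 2, 4/5, 4/15, …
L₀ from L_f via x↦r, Dx↦r'^{-1}Dx.
Derive L from L₀ (diff closure).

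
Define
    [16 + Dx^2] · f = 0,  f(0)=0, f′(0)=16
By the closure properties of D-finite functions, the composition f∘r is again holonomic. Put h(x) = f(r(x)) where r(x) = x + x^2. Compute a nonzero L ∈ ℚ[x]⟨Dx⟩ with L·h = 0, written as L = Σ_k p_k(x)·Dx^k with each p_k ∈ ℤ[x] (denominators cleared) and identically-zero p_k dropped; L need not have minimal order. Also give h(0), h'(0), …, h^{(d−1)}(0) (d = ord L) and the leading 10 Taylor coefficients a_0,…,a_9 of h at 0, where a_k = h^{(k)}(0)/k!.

f: a_k = 0, 16, 0, -128/3, 0, 512/15, 0, -4096/315, 0, 8192/2835, …
h₀=f(r): pull back L_f along r ⇒ L₀.
L = (16 + 96·x + 192·x^2 + 128·x^3) - 2·Dx + (1 + 2·x)·Dx^2  (order 2).
h: a_k = 0, 16, 16, -128/3, -128, -1408/15, 128, 103424/315, 11264/45, -282112/2835, …
ICs: h(0) = 0, h′(0) = 16.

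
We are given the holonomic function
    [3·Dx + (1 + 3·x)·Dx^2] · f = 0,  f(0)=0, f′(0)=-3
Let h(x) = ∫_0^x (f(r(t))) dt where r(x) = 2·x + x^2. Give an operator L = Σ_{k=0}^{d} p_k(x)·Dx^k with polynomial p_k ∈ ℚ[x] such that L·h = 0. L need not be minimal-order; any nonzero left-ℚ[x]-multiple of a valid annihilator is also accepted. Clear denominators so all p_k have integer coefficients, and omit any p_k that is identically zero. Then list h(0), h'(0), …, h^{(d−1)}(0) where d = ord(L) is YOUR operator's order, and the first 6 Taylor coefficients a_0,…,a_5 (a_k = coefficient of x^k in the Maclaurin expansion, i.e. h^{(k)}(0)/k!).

L = (5 + 6·x + 3·x^2)·Dx^2 + (1 + 7·x + 9·x^2 + 3·x^3)·Dx^3  (order 3).
h: a_k = 0, 0, -3, 5, -27/2, 441/10, …
ICs: h(0) = 0, h′(0) = 0, h′′(0) = -6.

f: a_k = 0, -3, 9/2, -9, 81/4, -243/5, …
Substitute x→r, Dx→(1/r')Dx; clear ⇒ L₀.
Integrate: L := L₀·Dx.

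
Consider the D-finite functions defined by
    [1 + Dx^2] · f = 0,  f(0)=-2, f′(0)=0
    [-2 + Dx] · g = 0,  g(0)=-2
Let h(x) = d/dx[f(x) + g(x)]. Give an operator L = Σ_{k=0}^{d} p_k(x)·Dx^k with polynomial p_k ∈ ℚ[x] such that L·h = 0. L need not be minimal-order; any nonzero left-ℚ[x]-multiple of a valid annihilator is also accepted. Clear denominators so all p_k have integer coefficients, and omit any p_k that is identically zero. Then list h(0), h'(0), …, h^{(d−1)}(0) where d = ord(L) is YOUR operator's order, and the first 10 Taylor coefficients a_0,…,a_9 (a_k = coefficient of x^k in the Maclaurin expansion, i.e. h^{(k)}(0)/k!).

f: a_k = -2, 0, 1, 0, -1/12, 0, 1/360, 0, -1/20160, 0, …
g: a_k = -2, -4, -4, -8/3, -4/3, -8/15, -8/45, -16/315, -4/315, -8/2835, …
L₀ := lclm(L_f,L_g); ord L₀ ≤ 2+1.
h₀' ⇒ L via d/dx closure of L₀.
L = 2 - Dx + 2·Dx^2 - Dx^3  (order 3).
h: a_k = -4, -6, -8, -17/3, -8/3, -21/20, -16/45, -257/2520, -8/315, -341/60480, …
ICs: h(0) = -4, h′(0) = -6, h′′(0) = -16.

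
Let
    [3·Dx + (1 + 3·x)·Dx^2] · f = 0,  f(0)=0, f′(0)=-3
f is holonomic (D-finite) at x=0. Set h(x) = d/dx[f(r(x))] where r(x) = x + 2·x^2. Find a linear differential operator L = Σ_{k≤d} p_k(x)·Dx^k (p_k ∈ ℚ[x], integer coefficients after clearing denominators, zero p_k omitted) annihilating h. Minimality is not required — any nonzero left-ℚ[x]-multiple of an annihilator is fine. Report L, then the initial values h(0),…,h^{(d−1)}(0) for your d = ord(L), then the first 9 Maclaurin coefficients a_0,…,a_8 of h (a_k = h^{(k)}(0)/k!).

L = (-1 + 12·x + 24·x^2) + (1 + 7·x + 18·x^2 + 24·x^3)·Dx  (order 1).
h: a_k = -3, -3, 27, -63, 27, 297, -1053, 1377, 2187, …
ICs: h(0) = -3.

f: a_k = 0, -3, 9/2, -9, 81/4, -243/5, 243/2, -2187/7, 6561/8, …
Change of var in L_f (x↦r) gives L₀.
h=h₀': d/dx-closure on L₀ ⇒ L.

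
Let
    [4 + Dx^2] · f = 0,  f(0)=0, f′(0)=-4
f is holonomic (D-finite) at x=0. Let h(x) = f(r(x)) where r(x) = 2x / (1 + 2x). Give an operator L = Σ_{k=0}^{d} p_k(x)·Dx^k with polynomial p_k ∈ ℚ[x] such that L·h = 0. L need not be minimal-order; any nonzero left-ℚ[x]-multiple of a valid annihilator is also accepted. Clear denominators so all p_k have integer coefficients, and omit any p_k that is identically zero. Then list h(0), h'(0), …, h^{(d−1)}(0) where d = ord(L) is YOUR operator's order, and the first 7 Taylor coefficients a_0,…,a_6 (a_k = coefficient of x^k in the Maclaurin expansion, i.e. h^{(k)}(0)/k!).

f: a_k = 0, -4, 0, 8/3, 0, -8/15, 0, …
Change of var in L_f (x↦r) gives L₀.
L = 16 + (4 + 24·x + 48·x^2 + 32·x^3)·Dx + (1 + 8·x + 24·x^2 + 32·x^3 + 16·x^4)·Dx^2  (order 2).
h: a_k = 0, -8, 16, -32/3, -64, 5504/15, -1280, …
ICs: h(0) = 0, h′(0) = -8.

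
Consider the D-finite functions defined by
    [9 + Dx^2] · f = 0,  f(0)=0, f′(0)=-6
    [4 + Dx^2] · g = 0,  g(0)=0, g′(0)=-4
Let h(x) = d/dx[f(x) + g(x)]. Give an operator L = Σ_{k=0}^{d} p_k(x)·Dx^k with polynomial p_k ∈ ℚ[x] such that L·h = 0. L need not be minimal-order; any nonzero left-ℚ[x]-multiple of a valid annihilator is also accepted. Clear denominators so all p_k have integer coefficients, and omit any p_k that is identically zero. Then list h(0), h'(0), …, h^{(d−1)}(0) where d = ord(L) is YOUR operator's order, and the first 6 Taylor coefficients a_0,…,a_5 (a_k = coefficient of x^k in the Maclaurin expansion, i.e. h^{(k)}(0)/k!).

f: a_k = 0, -6, 0, 9, 0, -81/20, …
g: a_k = 0, -4, 0, 8/3, 0, -8/15, …
Weyl lclm of L_f,L_g ⇒ L₀ (ord ≤ 4).
h=h₀': d/dx-closure on L₀ ⇒ L.
L = 36 + 13·Dx^2 + Dx^4  (order 4).
h: a_k = -10, 0, 35, 0, -275/12, 0, …
ICs: h(0) = -10, h′(0) = 0, h′′(0) = 70, h′′′(0) = 0.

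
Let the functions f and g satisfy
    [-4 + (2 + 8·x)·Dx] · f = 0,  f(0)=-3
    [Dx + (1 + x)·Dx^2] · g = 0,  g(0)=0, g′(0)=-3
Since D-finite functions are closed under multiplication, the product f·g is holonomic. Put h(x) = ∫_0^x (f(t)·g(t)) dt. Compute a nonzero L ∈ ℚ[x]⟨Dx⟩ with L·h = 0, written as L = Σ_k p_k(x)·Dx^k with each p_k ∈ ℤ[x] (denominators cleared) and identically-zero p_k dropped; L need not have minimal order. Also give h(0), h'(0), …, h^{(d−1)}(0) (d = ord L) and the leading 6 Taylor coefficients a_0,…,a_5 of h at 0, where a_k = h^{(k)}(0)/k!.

f: a_k = -3, -6, 6, -12, 30, -84, …
g: a_k = 0, -3, 3/2, -1, 3/4, -3/5, …
Product ⇒ symmetric product L₀, ord ≤ 2.
∫: right-multiply L₀ by Dx.
L = (10 + 4·x)·Dx + (-3 - 12·x)·Dx^2 + (1 + 9·x + 24·x^2 + 16·x^3)·Dx^3  (order 3).
h: a_k = 0, 0, 9/2, 9/2, -6, 39/4, …
ICs: h(0) = 0, h′(0) = 0, h′′(0) = 9.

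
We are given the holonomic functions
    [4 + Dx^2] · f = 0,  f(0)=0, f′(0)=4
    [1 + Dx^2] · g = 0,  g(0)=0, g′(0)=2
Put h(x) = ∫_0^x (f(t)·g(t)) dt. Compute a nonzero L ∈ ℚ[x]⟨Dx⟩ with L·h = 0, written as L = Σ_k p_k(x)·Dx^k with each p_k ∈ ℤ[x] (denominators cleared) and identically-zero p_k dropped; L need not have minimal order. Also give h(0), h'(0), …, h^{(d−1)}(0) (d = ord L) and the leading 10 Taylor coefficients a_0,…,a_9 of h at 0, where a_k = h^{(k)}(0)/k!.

f: a_k = 0, 4, 0, -8/3, 0, 8/15, 0, -16/315, 0, 8/2835, …
g: a_k = 0, 2, 0, -1/3, 0, 1/60, 0, -1/2520, 0, 1/181440, …
f·g: L₀ = L_f ⊗_s L_g, ord ≤ 2·2.
h=∫₀ˣh₀: take L = L₀·Dx.
L = 9·Dx + 10·Dx^3 + Dx^5  (order 5).
h: a_k = 0, 0, 0, 8/3, 0, -4/3, 0, 13/45, 0, -41/1134, …
ICs: h(0) = 0, h′(0) = 0, h′′(0) = 0, h′′′(0) = 16, h′′′′(0) = 0.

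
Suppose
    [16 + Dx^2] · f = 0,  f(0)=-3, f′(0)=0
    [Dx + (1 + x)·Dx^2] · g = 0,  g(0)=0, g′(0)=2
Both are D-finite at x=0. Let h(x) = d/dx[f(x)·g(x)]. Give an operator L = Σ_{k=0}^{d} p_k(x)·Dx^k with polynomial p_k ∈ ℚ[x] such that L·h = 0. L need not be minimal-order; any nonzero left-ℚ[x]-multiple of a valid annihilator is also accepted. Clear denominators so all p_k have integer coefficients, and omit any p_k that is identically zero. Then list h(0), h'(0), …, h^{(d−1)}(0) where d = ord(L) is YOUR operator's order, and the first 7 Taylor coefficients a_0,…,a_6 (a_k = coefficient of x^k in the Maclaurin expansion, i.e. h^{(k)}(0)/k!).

f: a_k = -3, 0, 24, 0, -32, 0, 256/15, …
g: a_k = 0, 2, -1, 2/3, -1/2, 2/5, -1/3, …
Sym-product of L_f,L_g gives L₀ (≤ ord 4).
Derive L from L₀ (diff closure).
L = (96160 + 647168·x + 1757184·x^2 + 2482176·x^3 + 1931264·x^4 + 786432·x^5 + 131072·x^6) + (13728 + 74144·x + 156160·x^2 + 161280·x^3 + 81920·x^4 + 16384·x^5)·Dx + (13546 + 87008·x + 228848·x^2 + 316416·x^3 + 242944·x^4 + 98304·x^5 + 16384·x^6)·Dx^2 + (858 + 4634·x + 9760·x^2 + 10080·x^3 + 5120·x^4 + 1024·x^5)·Dx^3 + (471 + 2910·x + 7439·x^2 + 10080·x^3 + 7640·x^4 + 3072·x^5 + 512·x^6)·Dx^4  (order 4).
h: a_k = -6, 6, 138, -90, -246, 126, 754/5, …
ICs: h(0) = -6, h′(0) = 6, h′′(0) = 276, h′′′(0) = -540.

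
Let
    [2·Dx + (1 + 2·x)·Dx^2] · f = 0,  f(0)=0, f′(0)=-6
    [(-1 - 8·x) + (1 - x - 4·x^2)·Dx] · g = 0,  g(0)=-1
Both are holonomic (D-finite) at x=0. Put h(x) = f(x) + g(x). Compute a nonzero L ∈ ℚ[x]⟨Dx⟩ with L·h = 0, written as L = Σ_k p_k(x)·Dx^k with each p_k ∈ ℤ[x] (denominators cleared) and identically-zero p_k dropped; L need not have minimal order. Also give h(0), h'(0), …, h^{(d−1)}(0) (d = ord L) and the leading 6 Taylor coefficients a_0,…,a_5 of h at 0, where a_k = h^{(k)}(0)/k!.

f: a_k = 0, -6, 6, -8, 12, -96/5, …
g: a_k = -1, -1, -5, -9, -29, -65, …
L₀ := lclm(L_f,L_g); ord L₀ ≤ 2+1.
L = (-94 - 644·x - 1664·x^2 - 1920·x^3 - 1536·x^4)·Dx + (-23 - 324·x - 1448·x^2 - 3072·x^3 - 3904·x^4 - 2560·x^5)·Dx^2 + (6 + 35·x + 53·x^2 - 98·x^3 - 528·x^4 - 864·x^5 - 512·x^6)·Dx^3  (order 3).
h: a_k = -1, -7, 1, -17, -17, -421/5, …
ICs: h(0) = -1, h′(0) = -7, h′′(0) = 2.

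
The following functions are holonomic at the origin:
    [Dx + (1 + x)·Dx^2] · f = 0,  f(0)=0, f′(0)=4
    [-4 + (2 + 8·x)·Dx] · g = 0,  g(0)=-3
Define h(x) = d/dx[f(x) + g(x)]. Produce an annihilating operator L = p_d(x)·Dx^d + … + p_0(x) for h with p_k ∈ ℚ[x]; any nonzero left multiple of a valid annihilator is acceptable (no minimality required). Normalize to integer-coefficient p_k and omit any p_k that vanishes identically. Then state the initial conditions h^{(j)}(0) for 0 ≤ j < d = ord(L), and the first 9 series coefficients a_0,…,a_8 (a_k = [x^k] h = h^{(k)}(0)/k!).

f: a_k = 0, 4, -2, 4/3, -1, 4/5, -2/3, 4/7, -1/2, …
g: a_k = -3, -6, 6, -12, 30, -84, 252, -792, 2574, …
L₀ := lclm(L_f,L_g); ord L₀ ≤ 2+1.
Differentiate: ansatz ord ≤ ord L₀ ⇒ L.
L = (-8 + 4·x) + (-10 - 8·x + 20·x^2)·Dx + (-1 - 3·x + 6·x^2 + 8·x^3)·Dx^2  (order 2).
h: a_k = -2, 8, -32, 116, -416, 1508, -5540, 20588, -77216, …
ICs: h(0) = -2, h′(0) = 8.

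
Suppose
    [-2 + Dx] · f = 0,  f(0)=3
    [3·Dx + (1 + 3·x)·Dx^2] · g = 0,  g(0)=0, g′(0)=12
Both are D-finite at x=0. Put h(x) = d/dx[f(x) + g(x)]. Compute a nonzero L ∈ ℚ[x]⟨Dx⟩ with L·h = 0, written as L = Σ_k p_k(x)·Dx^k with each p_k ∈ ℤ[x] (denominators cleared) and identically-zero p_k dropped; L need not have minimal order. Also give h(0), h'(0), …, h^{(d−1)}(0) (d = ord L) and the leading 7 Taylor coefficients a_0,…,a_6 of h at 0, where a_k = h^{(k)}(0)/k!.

f: a_k = 3, 6, 6, 4, 2, 4/5, 4/15, …
g: a_k = 0, 12, -18, 36, -81, 972/5, -486, …
h₀=f+g: left-lcm gives L₀, ord ≤ 3.
h₀' ⇒ L via d/dx closure of L₀.
L = (-48 - 36·x) + (14 - 24·x - 36·x^2)·Dx + (5 + 21·x + 18·x^2)·Dx^2  (order 2).
h: a_k = 18, -24, 120, -316, 976, -14572/5, 131228/15, …
ICs: h(0) = 18, h′(0) = -24.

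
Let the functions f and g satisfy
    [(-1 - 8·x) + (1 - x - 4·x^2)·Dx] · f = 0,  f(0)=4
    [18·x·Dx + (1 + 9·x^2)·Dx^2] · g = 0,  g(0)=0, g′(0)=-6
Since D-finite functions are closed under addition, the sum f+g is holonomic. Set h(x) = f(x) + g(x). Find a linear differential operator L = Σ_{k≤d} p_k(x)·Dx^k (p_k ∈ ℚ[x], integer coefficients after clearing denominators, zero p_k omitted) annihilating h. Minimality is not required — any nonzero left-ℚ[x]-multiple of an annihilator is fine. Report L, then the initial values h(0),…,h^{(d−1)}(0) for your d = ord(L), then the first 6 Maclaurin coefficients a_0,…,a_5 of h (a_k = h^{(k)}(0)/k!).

f: a_k = 4, 4, 20, 36, 116, 260, …
g: a_k = 0, -6, 0, 18, 0, -486/5, …
Sum ⇒ L₀ = lclm(L_f,L_g) in ℚ(x)⟨Dx⟩.
L = (-90 + 360·x + 6462·x^2 + 14688·x^3 + 63936·x^4 + 31104·x^6)·Dx + (36 + 294·x + 324·x^2 + 3198·x^3 + 13680·x^4 + 46080·x^5 + 3888·x^6 + 31104·x^7)·Dx^2 + (-5 - 16·x - 160·x^2 + 96·x^3 - 555·x^4 + 2304·x^5 + 4896·x^6 + 1296·x^7 + 5184·x^8)·Dx^3  (order 3).
h: a_k = 4, -2, 20, 54, 116, 814/5, …
ICs: h(0) = 4, h′(0) = -2, h′′(0) = 40.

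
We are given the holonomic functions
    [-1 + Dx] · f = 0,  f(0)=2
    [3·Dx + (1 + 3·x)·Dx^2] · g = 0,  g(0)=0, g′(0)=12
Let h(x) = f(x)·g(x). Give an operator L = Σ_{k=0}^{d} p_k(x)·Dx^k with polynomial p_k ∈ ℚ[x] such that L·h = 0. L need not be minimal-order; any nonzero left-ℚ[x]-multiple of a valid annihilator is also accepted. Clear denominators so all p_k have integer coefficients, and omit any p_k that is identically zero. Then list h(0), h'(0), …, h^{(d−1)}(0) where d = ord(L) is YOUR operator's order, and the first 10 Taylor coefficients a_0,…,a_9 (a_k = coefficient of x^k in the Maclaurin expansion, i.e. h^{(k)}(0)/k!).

L = (-2 + 3·x) + (1 - 6·x)·Dx + (1 + 3·x)·Dx^2  (order 2).
h: a_k = 0, 24, -12, 48, -104, 1289/5, -1307/2, 178244/105, -134669/30, 4044653/336, …
ICs: h(0) = 0, h′(0) = 24.

f: a_k = 2, 2, 1, 1/3, 1/12, 1/60, 1/360, 1/2520, 1/20160, 1/181440, …
g: a_k = 0, 12, -18, 36, -81, 972/5, -486, 8748/7, -6561/2, 8748, …
L₀ := L_f ⊗_s L_g (sym. prod.), ord ≤ 2.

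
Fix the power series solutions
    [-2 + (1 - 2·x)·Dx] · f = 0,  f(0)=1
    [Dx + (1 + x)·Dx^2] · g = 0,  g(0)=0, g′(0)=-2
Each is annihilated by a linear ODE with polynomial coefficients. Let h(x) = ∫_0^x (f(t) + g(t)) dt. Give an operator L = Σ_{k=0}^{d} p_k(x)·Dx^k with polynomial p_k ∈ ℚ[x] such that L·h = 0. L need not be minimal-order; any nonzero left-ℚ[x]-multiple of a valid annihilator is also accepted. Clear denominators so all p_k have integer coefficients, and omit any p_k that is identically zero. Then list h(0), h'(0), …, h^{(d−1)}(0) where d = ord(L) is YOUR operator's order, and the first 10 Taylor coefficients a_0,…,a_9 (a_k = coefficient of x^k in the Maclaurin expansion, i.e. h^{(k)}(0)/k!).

f: a_k = 1, 2, 4, 8, 16, 32, 64, 128, 256, 512, …
g: a_k = 0, -2, 1, -2/3, 1/2, -2/5, 1/3, -2/7, 1/4, -2/9, …
f+g: L₀ = lclm(L_f,L_g), ord ≤ 1+2.
h=∫₀ˣh₀: take L = L₀·Dx.
L = (32 + 8·x)·Dx^2 + (22 + 56·x + 16·x^2)·Dx^3 + (-5 + 3·x + 12·x^2 + 4·x^3)·Dx^4  (order 4).
h: a_k = 0, 1, 0, 5/3, 11/6, 33/10, 79/15, 193/21, 447/28, 1025/36, …
ICs: h(0) = 0, h′(0) = 1, h′′(0) = 0, h′′′(0) = 10.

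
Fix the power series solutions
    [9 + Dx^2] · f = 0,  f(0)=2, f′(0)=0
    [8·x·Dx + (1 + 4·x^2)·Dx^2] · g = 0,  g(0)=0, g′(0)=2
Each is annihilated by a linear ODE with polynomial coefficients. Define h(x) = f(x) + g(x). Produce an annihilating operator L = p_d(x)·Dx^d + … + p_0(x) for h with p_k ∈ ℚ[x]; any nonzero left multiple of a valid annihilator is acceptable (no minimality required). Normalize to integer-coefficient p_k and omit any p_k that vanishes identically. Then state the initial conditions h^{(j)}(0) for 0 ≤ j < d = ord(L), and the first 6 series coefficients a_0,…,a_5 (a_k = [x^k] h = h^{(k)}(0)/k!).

L = (-2808·x + 19008·x^3 + 10368·x^5)·Dx + (9 + 1548·x^2 + 7344·x^4 + 5184·x^6)·Dx^2 + (-312·x + 2112·x^3 + 1152·x^5)·Dx^3 + (1 + 172·x^2 + 816·x^4 + 576·x^6)·Dx^4  (order 4).
h: a_k = 2, 2, -9, -8/3, 27/4, 32/5, …
ICs: h(0) = 2, h′(0) = 2, h′′(0) = -18, h′′′(0) = -16.

f: a_k = 2, 0, -9, 0, 27/4, 0, …
g: a_k = 0, 2, 0, -8/3, 0, 32/5, …
L₀ := lclm(L_f,L_g); ord L₀ ≤ 2+2.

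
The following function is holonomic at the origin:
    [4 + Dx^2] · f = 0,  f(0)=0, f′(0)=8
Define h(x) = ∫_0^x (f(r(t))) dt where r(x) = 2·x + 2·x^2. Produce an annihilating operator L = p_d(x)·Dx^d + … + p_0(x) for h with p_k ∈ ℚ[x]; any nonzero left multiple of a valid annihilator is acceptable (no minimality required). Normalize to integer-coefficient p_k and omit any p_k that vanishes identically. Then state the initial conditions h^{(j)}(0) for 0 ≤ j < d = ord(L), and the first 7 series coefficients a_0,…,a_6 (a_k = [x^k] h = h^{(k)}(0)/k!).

L = (16 + 96·x + 192·x^2 + 128·x^3)·Dx - 2·Dx^2 + (1 + 2·x)·Dx^3  (order 3).
h: a_k = 0, 0, 8, 16/3, -32/3, -128/5, -704/45, …
ICs: h(0) = 0, h′(0) = 0, h′′(0) = 16.

f: a_k = 0, 8, 0, -16/3, 0, 16/15, 0, …
f∘r: x↦r, Dx↦Dx/r' in L_f ⇒ L₀.
h=∫₀ˣh₀: take L = L₀·Dx.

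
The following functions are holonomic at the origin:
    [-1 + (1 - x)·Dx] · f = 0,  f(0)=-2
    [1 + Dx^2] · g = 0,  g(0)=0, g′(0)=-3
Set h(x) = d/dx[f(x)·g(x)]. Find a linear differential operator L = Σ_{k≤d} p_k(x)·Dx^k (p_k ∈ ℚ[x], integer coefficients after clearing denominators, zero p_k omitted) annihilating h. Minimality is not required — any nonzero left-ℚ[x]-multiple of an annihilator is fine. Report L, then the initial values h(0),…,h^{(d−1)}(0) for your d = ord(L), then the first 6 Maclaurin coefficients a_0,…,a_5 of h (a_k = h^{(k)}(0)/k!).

L = (-1 - 2·x + x^2) + (-2 + 2·x)·Dx + (1 - 2·x + x^2)·Dx^2  (order 2).
h: a_k = 6, 12, 15, 20, 101/4, 303/10, …
ICs: h(0) = 6, h′(0) = 12.

f: a_k = -2, -2, -2, -2, -2, -2, …
g: a_k = 0, -3, 0, 1/2, 0, -1/40, …
Sym-product of L_f,L_g gives L₀ (≤ ord 2).
Differentiate: ansatz ord ≤ ord L₀ ⇒ L.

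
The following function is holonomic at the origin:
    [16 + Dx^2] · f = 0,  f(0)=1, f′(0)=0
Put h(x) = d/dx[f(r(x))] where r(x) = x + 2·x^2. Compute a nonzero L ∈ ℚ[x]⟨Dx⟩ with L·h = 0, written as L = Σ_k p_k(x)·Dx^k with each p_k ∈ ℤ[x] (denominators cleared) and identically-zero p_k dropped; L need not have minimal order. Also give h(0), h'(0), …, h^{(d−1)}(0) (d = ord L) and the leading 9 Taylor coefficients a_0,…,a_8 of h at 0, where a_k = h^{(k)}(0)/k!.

L = (64 + 256·x + 1536·x^2 + 4096·x^3 + 4096·x^4) + (-12 - 48·x)·Dx + (1 + 8·x + 16·x^2)·Dx^2  (order 2).
h: a_k = 0, -16, -96, -256/3, 1280/3, 22528/15, 28672/15, -425984/315, -278528/35, …
ICs: h(0) = 0, h′(0) = -16.

f: a_k = 1, 0, -8, 0, 32/3, 0, -256/45, 0, 512/315, …
h₀=f(r): pull back L_f along r ⇒ L₀.
Differentiate: ansatz ord ≤ ord L₀ ⇒ L.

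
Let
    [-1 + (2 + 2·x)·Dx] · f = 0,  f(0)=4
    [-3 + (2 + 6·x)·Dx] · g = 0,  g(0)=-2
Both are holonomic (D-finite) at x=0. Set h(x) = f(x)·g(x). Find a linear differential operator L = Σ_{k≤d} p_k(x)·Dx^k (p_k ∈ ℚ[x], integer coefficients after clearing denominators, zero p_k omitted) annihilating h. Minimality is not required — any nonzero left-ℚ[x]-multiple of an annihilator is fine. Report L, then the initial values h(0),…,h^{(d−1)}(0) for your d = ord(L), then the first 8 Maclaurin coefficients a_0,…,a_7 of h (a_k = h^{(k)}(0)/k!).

L = (-2 - 3·x) + (1 + 4·x + 3·x^2)·Dx  (order 1).
h: a_k = -8, -16, 4, -8, 17, -38, 177/2, -213, …
ICs: h(0) = -8.

f: a_k = 4, 2, -1/2, 1/4, -5/32, 7/64, -21/256, 33/512, …
g: a_k = -2, -3, 9/4, -27/8, 405/64, -1701/128, 15309/512, -72171/1024, …
Product ⇒ symmetric product L₀, ord ≤ 1.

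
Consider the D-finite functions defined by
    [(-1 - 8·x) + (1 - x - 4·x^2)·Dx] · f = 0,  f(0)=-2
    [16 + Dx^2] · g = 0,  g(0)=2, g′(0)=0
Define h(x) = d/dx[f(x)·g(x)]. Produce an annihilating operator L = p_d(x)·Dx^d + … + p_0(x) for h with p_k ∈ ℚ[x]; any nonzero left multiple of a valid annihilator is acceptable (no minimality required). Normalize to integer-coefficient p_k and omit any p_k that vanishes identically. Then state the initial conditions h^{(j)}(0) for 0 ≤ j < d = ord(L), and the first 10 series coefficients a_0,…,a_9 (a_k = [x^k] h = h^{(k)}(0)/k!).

L = (-12 - 64·x - 224·x^2 + 256·x^3 + 512·x^4) + (-1 - 4·x + 48·x^2 + 128·x^3)·Dx + (1 - 3·x - 10·x^2 + 16·x^3 + 32·x^4)·Dx^2  (order 2).
h: a_k = -4, 24, -12, 16/3, -220/3, 1208/15, -14252/45, 544/35, -56396/35, -688936/405, …
ICs: h(0) = -4, h′(0) = 24.

f: a_k = -2, -2, -10, -18, -58, -130, -362, -882, -2330, -5858, …
g: a_k = 2, 0, -16, 0, 64/3, 0, -512/45, 0, 1024/315, 0, …
L₀ := L_f ⊗_s L_g (sym. prod.), ord ≤ 2.
h₀' ⇒ L via d/dx closure of L₀.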